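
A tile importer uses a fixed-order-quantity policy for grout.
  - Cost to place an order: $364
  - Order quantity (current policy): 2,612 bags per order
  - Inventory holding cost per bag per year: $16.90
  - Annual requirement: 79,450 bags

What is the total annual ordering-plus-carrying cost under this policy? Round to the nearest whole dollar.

$33,143

Annual ordering cost = (D/Q)·S = (79,450/2,612) × 364 = $11,071.90
Annual holding cost  = (Q/2)·H = (2,612/2) × 16.9 = $22,071.40
Total = $11,071.90 + $22,071.40 = $33,143.30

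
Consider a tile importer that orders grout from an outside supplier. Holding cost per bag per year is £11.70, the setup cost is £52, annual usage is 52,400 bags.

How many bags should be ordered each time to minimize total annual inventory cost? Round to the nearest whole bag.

EOQ = √(2DS/H) = √(2 × 52,400 × 52 / 11.7)
    = √(465,777.78) ≈ 682.48

682 bags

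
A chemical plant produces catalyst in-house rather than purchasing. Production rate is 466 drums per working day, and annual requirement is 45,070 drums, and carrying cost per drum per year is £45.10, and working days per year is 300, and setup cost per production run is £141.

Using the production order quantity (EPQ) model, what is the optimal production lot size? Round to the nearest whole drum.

Daily demand d = 45,070/300 = 150.233; p = 466; 1 − d/p = 0.67761
EPQ = √(2DS / (H(1 − d/p)))
    = √(2 × 45,070 × 141 / (45.1 × 0.67761)) ≈ 644.90

645 drums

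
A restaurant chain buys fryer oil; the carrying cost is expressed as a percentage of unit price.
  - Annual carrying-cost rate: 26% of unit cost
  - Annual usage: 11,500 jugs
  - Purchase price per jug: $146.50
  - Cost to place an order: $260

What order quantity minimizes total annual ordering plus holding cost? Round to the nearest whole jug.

H = i·C = 0.26 × $146.5 = $38.0900 per jug-year
EOQ = √(2DS/H) = √(2 × 11,500 × 260 / 38.09)
    = √(156,996.59) ≈ 396.23

396 jugs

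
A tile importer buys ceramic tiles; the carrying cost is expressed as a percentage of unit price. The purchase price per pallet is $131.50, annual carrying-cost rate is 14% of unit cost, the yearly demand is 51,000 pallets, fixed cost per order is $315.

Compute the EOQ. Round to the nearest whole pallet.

H = i·C = 0.14 × $131.5 = $18.4100 per pallet-year
2DS/H = 2·51,000·315/18.41 = 1,745,247.15
EOQ = √1,745,247.15 ≈ 1,321.08

1,321 pallets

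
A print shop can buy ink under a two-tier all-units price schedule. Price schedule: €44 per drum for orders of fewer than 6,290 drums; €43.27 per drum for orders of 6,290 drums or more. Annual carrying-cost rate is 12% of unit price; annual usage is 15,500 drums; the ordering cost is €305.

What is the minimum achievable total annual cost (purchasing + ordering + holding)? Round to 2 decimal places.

H₁ = 12%×€44 = €5.2800;  H₂ = 12%×€43.27 = €5.1924
EOQ₁ = √(2×15,500×305/5.2800) = 1,338.18  (< 6,290, feasible at tier 1)
EOQ₂ = √(2×15,500×305/5.1924) = 1,349.42  (< 6,290 → use Q = 6,290 at tier-2 price)
TC(tier 1 (EOQ₁), Q≈1,338.2) = €689,065.58
TC(tier 2, Q≈6,290.0) = €687,766.69
Minimum at tier 2: €687,766.69

€687,766.69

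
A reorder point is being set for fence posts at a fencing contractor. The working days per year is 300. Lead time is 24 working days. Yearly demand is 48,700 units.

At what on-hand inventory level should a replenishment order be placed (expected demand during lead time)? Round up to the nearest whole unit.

Daily demand d = 48,700 / 300 = 162.333 units/day
Demand during lead time = 162.333 × 24 = 3,896.00
Reorder point = 3,896.00 → round up

3,896 units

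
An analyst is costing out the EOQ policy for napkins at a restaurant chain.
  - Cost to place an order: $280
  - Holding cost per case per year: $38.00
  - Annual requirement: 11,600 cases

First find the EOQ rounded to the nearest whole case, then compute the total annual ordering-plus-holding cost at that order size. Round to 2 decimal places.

Q* = √(2·D·S / H) = √(2·11,600·280 / 38) = √170,947.4 ≈ 413.46 → Q = 413 cases
Ordering: D/Q × S = 11,600/413 × $280 = $7,864.41
Holding:  Q/2 × H = 413/2 × $38 = $7,847.00
Total = $7,864.41 + $7,847.00 = $15,711.41

$15,711.41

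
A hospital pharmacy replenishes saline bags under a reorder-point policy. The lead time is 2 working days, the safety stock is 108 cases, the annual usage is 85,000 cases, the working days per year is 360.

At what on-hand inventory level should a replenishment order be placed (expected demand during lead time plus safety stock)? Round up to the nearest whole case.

Daily demand d = 85,000 / 360 = 236.111 cases/day
Demand during lead time = 236.111 × 2 = 472.22
Reorder point = 472.22 + 108 = 580.22 → round up

581 cases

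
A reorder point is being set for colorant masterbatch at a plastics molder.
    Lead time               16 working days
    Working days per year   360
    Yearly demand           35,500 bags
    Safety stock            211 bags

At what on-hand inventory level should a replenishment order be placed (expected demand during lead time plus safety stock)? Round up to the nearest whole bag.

1,789 bags

Daily demand d = 35,500 / 360 = 98.611 bags/day
Demand during lead time = 98.611 × 16 = 1,577.78
Reorder point = 1,577.78 + 211 = 1,788.78 → round up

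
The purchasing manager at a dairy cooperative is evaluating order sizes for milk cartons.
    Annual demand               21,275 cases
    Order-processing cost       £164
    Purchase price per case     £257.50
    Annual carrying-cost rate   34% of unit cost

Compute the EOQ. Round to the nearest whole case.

282 cases

Carrying cost H = £257.5 × 34% = £87.5500/case/yr
EOQ = √(2DS/H) = √(2 × 21,275 × 164 / 87.55)
    = √(79,705.31) ≈ 282.32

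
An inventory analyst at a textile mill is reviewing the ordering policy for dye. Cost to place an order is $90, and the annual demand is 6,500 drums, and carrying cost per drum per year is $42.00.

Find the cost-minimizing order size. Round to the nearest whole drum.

167 drums

2DS/H = 2·6,500·90/42 = 27,857.14
EOQ = √27,857.14 ≈ 166.90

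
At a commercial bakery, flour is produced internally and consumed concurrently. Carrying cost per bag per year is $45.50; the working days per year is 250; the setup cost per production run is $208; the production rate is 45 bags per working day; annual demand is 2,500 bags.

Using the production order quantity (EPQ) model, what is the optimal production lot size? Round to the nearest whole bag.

Daily demand d = 2,500/250 = 10.000; p = 45; 1 − d/p = 0.77778
EPQ = √(2DS / (H(1 − d/p)))
    = √(2 × 2,500 × 208 / (45.5 × 0.77778)) ≈ 171.43

171 bags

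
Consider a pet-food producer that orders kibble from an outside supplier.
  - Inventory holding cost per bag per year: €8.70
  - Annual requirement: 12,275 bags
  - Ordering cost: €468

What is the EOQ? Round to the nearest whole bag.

1,149 bags

Optimal lot size Q* = (2 × 12,275 × €468 / €8.7)^½ ≈ 1,149.18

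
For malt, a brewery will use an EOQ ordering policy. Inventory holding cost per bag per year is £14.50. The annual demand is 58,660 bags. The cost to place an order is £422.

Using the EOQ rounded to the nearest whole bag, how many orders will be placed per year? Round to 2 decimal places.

EOQ = √(2DS/H) = √(2 × 58,660 × 422 / 14.5)
    = √(3,414,416.55) ≈ 1,847.81 → Q = 1,848
N = D/Q = 58,660/1,848 ≈ 31.742 orders/yr

31.74 orders per year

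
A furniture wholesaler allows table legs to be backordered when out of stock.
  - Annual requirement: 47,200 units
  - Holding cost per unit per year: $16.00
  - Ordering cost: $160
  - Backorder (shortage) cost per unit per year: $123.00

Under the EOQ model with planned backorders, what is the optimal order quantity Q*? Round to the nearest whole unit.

1,033 units

Basic EOQ = √(2·47,200·160/16) = 971.597
Backorder adjustment √((H+b)/b) = √((16+123)/123) = 1.0631
Q* = 971.597 × 1.0631 ≈ 1,032.86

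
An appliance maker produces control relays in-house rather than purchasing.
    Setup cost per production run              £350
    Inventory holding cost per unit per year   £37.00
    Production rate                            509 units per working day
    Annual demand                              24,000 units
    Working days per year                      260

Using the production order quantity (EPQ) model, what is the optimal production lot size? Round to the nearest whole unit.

745 units

d = 24,000/260 = 92.3077 units/day;  effective holding cost H(1 − d/p) = 37·(1 − 92.3077/509) = 30.29001
Q* = √(2DS / H_eff) = √(2·24,000·350 / 30.29001) ≈ 744.74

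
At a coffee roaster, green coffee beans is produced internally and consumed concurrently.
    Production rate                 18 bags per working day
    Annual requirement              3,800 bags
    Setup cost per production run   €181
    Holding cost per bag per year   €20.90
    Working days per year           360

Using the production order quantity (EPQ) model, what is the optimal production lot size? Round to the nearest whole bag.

d = 3,800/360 = 10.5556 bags/day;  effective holding cost H(1 − d/p) = 20.9·(1 − 10.5556/18) = 8.64383
Q* = √(2DS / H_eff) = √(2·3,800·181 / 8.64383) ≈ 398.93

399 bags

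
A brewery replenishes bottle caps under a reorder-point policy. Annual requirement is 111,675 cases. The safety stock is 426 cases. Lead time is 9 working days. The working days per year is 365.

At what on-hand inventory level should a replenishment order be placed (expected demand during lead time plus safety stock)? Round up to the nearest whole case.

3,180 cases

Daily demand d = 111,675 / 365 = 305.959 cases/day
Demand during lead time = 305.959 × 9 = 2,753.63
Reorder point = 2,753.63 + 426 = 3,179.63 → round up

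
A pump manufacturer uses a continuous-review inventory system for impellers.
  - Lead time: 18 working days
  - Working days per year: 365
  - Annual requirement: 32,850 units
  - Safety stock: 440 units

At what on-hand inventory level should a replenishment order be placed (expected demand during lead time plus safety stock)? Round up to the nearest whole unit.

Daily demand d = 32,850 / 365 = 90.000 units/day
Demand during lead time = 90.000 × 18 = 1,620.00
Reorder point = 1,620.00 + 440 = 2,060.00 → round up

2,060 units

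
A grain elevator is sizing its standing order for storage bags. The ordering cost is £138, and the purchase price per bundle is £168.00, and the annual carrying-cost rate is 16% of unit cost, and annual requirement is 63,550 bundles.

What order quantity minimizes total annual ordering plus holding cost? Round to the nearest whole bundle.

808 bundles

Holding cost per bundle per year: H = 16% × £168 = £26.8800
Q* = √(2·D·S / H) = √(2·63,550·138 / 26.88) = √652,522.3 ≈ 807.79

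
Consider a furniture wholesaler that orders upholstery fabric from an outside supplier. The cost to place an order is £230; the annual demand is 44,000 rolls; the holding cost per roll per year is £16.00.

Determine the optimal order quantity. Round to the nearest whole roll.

EOQ = √(2DS/H) = √(2 × 44,000 × 230 / 16)
    = √(1,265,000.00) ≈ 1,124.72

1,125 rolls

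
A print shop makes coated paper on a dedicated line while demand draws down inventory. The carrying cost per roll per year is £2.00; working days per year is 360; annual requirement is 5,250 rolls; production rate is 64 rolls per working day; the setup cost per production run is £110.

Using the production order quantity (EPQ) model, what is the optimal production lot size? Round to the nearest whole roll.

865 rolls

d = 5,250/360 = 14.5833 rolls/day;  effective holding cost H(1 − d/p) = 2·(1 − 14.5833/64) = 1.54427
Q* = √(2DS / H_eff) = √(2·5,250·110 / 1.54427) ≈ 864.83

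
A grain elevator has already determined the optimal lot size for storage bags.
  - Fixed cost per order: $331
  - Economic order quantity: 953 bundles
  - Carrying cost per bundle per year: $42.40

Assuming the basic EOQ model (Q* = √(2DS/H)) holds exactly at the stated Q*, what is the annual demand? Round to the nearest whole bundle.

58,169 bundles per year

EOQ relation: Q² = 2DS/H, so rearrange for the unknown.
D = Q²H / (2S) = 953² × 42.4 / (2 × 331) = 58,169.28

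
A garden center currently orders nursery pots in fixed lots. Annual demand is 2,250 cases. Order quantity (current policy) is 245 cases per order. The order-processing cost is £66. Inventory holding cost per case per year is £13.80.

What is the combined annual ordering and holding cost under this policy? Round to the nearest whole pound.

£2,297

Ordering: D/Q × S = 2,250/245 × £66 = £606.12
Holding:  Q/2 × H = 245/2 × £13.8 = £1,690.50
Total = £606.12 + £1,690.50 = £2,296.62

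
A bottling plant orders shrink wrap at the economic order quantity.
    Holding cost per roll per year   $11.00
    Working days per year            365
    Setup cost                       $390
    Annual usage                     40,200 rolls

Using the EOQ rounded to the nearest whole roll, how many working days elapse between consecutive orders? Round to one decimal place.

2DS/H = 2·40,200·390/11 = 2,850,545.45
EOQ = √2,850,545.45 ≈ 1,688.36 → Q = 1,688 rolls
Days between orders = 365 / (D/Q) = 365 / 23.815 ≈ 15.326

15.3 days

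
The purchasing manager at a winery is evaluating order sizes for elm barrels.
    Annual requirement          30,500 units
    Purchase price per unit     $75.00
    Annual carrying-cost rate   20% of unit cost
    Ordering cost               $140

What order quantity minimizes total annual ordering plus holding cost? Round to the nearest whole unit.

755 units

Carrying cost H = $75 × 20% = $15.0000/unit/yr
EOQ = √(2DS/H) = √(2 × 30,500 × 140 / 15)
    = √(569,333.33) ≈ 754.54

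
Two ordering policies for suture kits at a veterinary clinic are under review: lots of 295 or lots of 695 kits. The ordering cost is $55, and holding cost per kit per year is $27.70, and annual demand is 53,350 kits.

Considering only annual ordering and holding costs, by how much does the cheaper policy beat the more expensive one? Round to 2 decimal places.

$184.67

Annual cost at Q: ordering D·S/Q plus holding Q·H/2.
TC(295) = (53,350/295)×55 + (295/2)×27.7 = $14,032.36
TC(695) = (53,350/695)×55 + (695/2)×27.7 = $13,847.69
|ΔTC| = |$14,032.36 − $13,847.69| = $184.67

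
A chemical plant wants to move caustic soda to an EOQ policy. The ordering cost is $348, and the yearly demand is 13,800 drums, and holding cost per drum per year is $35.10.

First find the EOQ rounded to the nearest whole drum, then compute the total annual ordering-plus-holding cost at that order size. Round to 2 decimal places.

Q* = √(2·D·S / H) = √(2·13,800·348 / 35.1) = √273,641.0 ≈ 523.11 → Q = 523 drums
Ordering: D/Q × S = 13,800/523 × $348 = $9,182.41
Holding:  Q/2 × H = 523/2 × $35.1 = $9,178.65
Total = $9,182.41 + $9,178.65 = $18,361.06

$18,361.06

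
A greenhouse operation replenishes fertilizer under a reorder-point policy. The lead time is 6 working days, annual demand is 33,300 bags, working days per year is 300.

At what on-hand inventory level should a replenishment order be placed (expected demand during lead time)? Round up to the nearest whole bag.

Daily demand d = 33,300 / 300 = 111.000 bags/day
Demand during lead time = 111.000 × 6 = 666.00
Reorder point = 666.00 → round up

666 bags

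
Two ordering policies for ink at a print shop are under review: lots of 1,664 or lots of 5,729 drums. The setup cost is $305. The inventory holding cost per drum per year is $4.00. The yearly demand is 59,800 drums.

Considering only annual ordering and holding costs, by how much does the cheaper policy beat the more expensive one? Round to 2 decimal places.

Annual cost at Q: ordering D·S/Q plus holding Q·H/2.
TC(1,664) = (59,800/1,664)×305 + (1,664/2)×4 = $14,288.94
TC(5,729) = (59,800/5,729)×305 + (5,729/2)×4 = $14,641.63
Cheaper: Q = 1,664.  Difference = $352.69

$352.69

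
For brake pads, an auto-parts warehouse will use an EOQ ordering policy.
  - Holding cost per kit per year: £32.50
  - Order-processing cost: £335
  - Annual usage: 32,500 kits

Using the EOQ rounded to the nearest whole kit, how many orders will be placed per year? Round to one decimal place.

39.7 orders per year

Optimal lot size Q* = (2 × 32,500 × £335 / £32.5)^½ ≈ 818.54 → Q = 819
N = D/Q = 32,500/819 ≈ 39.683 orders/yr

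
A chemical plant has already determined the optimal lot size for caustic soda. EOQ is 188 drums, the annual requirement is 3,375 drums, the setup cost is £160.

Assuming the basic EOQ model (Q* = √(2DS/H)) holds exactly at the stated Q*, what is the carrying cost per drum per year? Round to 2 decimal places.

From Q* = √(2DS/H) ⇒ Q*² = 2DS/H.
H = 2DS / Q² = 2 × 3,375 × 160 / 188² = 30.5568

£30.56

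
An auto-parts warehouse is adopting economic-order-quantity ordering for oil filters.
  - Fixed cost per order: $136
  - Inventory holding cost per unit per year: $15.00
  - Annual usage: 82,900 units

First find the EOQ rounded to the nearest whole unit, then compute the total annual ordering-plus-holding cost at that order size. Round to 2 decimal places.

2DS/H = 2·82,900·136/15 = 1,503,253.33
EOQ = √1,503,253.33 ≈ 1,226.07 → Q = 1,226 units
Annual ordering cost = (D/Q)·S = (82,900/1,226) × 136 = $9,196.08
Annual holding cost  = (Q/2)·H = (1,226/2) × 15 = $9,195.00
Total = $9,196.08 + $9,195.00 = $18,391.08

$18,391.08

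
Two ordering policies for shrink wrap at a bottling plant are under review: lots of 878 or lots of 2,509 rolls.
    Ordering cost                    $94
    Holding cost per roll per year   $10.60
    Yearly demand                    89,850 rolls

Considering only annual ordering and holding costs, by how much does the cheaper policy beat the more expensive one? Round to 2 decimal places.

$2,391.07

Annual cost at Q: ordering D·S/Q plus holding Q·H/2.
TC(878) = (89,850/878)×94 + (878/2)×10.6 = $14,272.88
TC(2,509) = (89,850/2,509)×94 + (2,509/2)×10.6 = $16,663.94
Lots of 878 are cheaper by $2,391.07.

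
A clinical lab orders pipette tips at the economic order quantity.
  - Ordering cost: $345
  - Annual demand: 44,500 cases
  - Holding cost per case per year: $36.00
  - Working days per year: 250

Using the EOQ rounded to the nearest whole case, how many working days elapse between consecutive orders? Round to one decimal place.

5.2 days

2DS/H = 2·44,500·345/36 = 852,916.67
EOQ = √852,916.67 ≈ 923.53 → Q = 924 cases
Days between orders = 250 / (D/Q) = 250 / 48.160 ≈ 5.191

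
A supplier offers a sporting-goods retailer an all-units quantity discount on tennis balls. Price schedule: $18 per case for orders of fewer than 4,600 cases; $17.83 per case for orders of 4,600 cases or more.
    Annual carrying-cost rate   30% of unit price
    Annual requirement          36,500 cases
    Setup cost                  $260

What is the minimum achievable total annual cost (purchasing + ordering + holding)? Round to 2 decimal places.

H₁ = 30%×$18 = $5.4000;  H₂ = 30%×$17.83 = $5.3490
EOQ₁ = √(2×36,500×260/5.4000) = 1,874.78  (< 4,600, feasible at tier 1)
EOQ₂ = √(2×36,500×260/5.3490) = 1,883.70  (< 4,600 → use Q = 4,600 at tier-2 price)
TC(tier 1 (EOQ₁), Q≈1,874.8) = $667,123.83
TC(tier 2, Q≈4,600.0) = $665,160.74
Minimum at tier 2: $665,160.74

$665,160.74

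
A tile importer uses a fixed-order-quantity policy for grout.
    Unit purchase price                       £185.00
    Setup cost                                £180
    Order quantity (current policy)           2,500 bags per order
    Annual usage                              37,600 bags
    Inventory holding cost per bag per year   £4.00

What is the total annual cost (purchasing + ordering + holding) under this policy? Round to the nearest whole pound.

£6,963,707

Annual ordering cost = (D/Q)·S = (37,600/2,500) × 180 = £2,707.20
Annual holding cost  = (Q/2)·H = (2,500/2) × 4 = £5,000.00
Purchase cost = D·C = 37,600 × 185 = £6,956,000.00
Total = £2,707.20 + £5,000.00 + £6,956,000.00 = £6,963,707.20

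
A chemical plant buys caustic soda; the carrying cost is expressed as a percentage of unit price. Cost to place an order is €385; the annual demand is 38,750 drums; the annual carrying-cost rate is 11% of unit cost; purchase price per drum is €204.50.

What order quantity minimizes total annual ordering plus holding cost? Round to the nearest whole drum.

1,152 drums

Carrying cost H = €204.5 × 11% = €22.4950/drum/yr
Optimal lot size Q* = (2 × 38,750 × €385 / €22.495)^½ ≈ 1,151.70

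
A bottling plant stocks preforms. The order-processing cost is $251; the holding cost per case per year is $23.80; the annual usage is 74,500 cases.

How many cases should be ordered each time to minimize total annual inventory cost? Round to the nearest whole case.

1,254 cases

EOQ = √(2DS/H) = √(2 × 74,500 × 251 / 23.8)
    = √(1,571,386.55) ≈ 1,253.55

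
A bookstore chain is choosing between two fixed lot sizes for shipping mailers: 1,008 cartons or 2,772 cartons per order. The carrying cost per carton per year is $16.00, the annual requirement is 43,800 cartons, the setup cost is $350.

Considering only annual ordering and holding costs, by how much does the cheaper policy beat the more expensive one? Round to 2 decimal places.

For each Q, cost = (D/Q)·S + (Q/2)·H.
TC(1,008) = (43,800/1,008)×350 + (1,008/2)×16 = $23,272.33
TC(2,772) = (43,800/2,772)×350 + (2,772/2)×16 = $27,706.30
Lots of 1,008 are cheaper by $4,433.97.

$4,433.97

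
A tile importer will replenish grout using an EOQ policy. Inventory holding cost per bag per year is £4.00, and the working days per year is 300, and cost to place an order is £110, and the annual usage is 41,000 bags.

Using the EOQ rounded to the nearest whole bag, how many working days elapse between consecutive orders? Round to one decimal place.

2DS/H = 2·41,000·110/4 = 2,255,000.00
EOQ = √2,255,000.00 ≈ 1,501.67 → Q = 1,502 bags
Days between orders = 300 / (D/Q) = 300 / 27.297 ≈ 10.990

11.0 days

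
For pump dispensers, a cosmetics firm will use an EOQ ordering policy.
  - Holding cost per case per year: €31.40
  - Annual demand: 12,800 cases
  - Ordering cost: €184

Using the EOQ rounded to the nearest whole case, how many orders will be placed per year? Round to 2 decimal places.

33.07 orders per year

2DS/H = 2·12,800·184/31.4 = 150,012.74
EOQ = √150,012.74 ≈ 387.31 → Q = 387
N = D/Q = 12,800/387 ≈ 33.075 orders/yr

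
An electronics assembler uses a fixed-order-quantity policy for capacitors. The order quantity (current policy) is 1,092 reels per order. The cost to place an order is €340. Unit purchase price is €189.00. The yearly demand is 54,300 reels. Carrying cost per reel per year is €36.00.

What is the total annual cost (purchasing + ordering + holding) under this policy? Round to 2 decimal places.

€10,299,262.59

Annual ordering cost = (D/Q)·S = (54,300/1,092) × 340 = €16,906.59
Annual holding cost  = (Q/2)·H = (1,092/2) × 36 = €19,656.00
Purchase cost = D·C = 54,300 × 189 = €10,262,700.00
Total = €16,906.59 + €19,656.00 + €10,262,700.00 = €10,299,262.59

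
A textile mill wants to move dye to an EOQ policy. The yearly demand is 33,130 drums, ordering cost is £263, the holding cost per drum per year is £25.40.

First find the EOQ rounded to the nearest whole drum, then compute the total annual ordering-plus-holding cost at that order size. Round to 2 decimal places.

£21,038.78

2DS/H = 2·33,130·263/25.4 = 686,077.95
EOQ = √686,077.95 ≈ 828.30 → Q = 828 drums
Orders/yr = 33,130/828 = 40.012; ordering cost = 40.012 × £263 = £10,523.18
Average inventory = 828/2 = 414; holding cost = 414 × £25.4 = £10,515.60
Total = £10,523.18 + £10,515.60 = £21,038.78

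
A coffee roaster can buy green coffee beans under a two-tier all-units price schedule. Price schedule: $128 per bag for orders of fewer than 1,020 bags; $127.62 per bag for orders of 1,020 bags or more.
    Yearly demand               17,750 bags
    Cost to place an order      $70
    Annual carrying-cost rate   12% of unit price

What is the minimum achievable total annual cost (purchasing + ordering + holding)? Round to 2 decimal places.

H₁ = 12%×$128 = $15.3600;  H₂ = 12%×$127.62 = $15.3144
EOQ₁ = √(2×17,750×70/15.3600) = 402.22  (< 1,020, feasible at tier 1)
EOQ₂ = √(2×17,750×70/15.3144) = 402.82  (< 1,020 → use Q = 1,020 at tier-2 price)
TC(tier 1 (EOQ₁), Q≈402.2) = $2,278,178.16
TC(tier 2, Q≈1,020.0) = $2,274,283.48
Minimum at tier 2: $2,274,283.48

$2,274,283.48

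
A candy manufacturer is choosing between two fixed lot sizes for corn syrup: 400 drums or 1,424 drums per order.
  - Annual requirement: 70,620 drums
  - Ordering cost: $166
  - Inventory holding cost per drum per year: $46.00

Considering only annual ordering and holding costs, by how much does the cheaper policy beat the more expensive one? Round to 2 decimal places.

$2,477.09

Annual cost at Q: ordering D·S/Q plus holding Q·H/2.
TC(400) = (70,620/400)×166 + (400/2)×46 = $38,507.30
TC(1,424) = (70,620/1,424)×166 + (1,424/2)×46 = $40,984.39
|ΔTC| = |$38,507.30 − $40,984.39| = $2,477.09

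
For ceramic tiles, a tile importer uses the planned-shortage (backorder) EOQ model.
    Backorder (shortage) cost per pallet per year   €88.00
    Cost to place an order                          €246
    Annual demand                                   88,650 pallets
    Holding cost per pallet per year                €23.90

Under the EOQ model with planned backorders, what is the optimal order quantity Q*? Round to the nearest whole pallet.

Q* = √(2DS/H) · √((H + b)/b)
   = √(2 × 88,650 × 246 / 23.9) · √((23.9 + 88) / 88)
   = 1,350.899 × 1.1276 ≈ 1,523.34

1,523 pallets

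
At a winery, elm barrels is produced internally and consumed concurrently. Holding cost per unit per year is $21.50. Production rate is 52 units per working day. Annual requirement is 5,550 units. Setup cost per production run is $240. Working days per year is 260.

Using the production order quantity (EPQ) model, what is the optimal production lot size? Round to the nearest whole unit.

d = 5,550/260 = 21.3462 units/day;  effective holding cost H(1 − d/p) = 21.5·(1 − 21.3462/52) = 12.67419
Q* = √(2DS / H_eff) = √(2·5,550·240 / 12.67419) ≈ 458.47

458 units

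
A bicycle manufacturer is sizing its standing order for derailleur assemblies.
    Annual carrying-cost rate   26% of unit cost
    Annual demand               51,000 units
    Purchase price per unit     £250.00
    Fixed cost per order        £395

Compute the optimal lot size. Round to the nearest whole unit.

H = i·C = 0.26 × £250 = £65.0000 per unit-year
2DS/H = 2·51,000·395/65 = 619,846.15
EOQ = √619,846.15 ≈ 787.30

787 units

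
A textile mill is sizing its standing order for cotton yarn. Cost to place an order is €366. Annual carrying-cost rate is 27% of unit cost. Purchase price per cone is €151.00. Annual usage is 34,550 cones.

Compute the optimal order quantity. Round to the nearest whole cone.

H = i·C = 0.27 × €151 = €40.7700 per cone-year
Q* = √(2·D·S / H) = √(2·34,550·366 / 40.77) = √620,323.8 ≈ 787.61

788 cones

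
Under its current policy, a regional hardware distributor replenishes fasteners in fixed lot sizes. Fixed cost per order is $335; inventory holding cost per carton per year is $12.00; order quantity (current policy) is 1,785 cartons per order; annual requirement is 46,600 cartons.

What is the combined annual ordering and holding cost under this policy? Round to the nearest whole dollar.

$19,456

Ordering: D/Q × S = 46,600/1,785 × $335 = $8,745.66
Holding:  Q/2 × H = 1,785/2 × $12 = $10,710.00
Total = $8,745.66 + $10,710.00 = $19,455.66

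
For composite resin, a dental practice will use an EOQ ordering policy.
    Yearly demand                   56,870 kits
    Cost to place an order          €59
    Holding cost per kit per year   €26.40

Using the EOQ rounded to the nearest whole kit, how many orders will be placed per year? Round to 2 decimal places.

112.84 orders per year

Optimal lot size Q* = (2 × 56,870 × €59 / €26.4)^½ ≈ 504.17 → Q = 504
N = D/Q = 56,870/504 ≈ 112.837 orders/yr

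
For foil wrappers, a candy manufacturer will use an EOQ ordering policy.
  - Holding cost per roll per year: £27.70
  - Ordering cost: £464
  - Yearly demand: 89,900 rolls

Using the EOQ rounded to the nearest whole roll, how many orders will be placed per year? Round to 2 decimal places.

51.82 orders per year

EOQ = √(2DS/H) = √(2 × 89,900 × 464 / 27.7)
    = √(3,011,812.27) ≈ 1,735.46 → Q = 1,735
Orders per year = D/Q = 89,900 / 1,735 = 51.816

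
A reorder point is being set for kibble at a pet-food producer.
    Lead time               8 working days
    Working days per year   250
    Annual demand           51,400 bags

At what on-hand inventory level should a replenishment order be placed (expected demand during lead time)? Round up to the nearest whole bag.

1,645 bags

Daily demand d = 51,400 / 250 = 205.600 bags/day
Demand during lead time = 205.600 × 8 = 1,644.80
Reorder point = 1,644.80 → round up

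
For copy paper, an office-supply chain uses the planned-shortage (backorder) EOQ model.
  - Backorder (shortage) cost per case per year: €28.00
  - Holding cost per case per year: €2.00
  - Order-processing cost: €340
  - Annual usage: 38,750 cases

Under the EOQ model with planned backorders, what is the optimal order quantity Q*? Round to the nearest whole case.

3,757 cases

Basic EOQ = √(2·38,750·340/2) = 3,629.738
Backorder adjustment √((H+b)/b) = √((2+28)/28) = 1.0351
Q* = 3,629.738 × 1.0351 ≈ 3,757.14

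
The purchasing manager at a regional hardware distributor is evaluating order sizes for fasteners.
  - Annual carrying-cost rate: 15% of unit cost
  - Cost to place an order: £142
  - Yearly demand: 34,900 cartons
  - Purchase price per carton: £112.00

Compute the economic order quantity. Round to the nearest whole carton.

H = i·C = 0.15 × £112 = £16.8000 per carton-year
Q* = √(2·D·S / H) = √(2·34,900·142 / 16.8) = √589,976.2 ≈ 768.10

768 cartons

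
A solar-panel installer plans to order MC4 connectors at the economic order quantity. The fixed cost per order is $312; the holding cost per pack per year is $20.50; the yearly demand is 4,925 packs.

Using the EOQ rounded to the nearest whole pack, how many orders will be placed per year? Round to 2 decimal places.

12.73 orders per year

EOQ = √(2DS/H) = √(2 × 4,925 × 312 / 20.5)
    = √(149,912.20) ≈ 387.18 → Q = 387
N = D/Q = 4,925/387 ≈ 12.726 orders/yr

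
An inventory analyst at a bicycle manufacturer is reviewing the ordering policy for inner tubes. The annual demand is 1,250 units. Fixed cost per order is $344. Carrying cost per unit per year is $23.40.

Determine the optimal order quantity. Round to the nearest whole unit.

192 units

2DS/H = 2·1,250·344/23.4 = 36,752.14
EOQ = √36,752.14 ≈ 191.71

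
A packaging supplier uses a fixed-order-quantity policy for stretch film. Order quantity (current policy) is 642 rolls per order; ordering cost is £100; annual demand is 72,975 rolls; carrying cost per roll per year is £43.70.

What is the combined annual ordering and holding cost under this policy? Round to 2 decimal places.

£25,394.52

Ordering: D/Q × S = 72,975/642 × £100 = £11,366.82
Holding:  Q/2 × H = 642/2 × £43.7 = £14,027.70
Total = £11,366.82 + £14,027.70 = £25,394.52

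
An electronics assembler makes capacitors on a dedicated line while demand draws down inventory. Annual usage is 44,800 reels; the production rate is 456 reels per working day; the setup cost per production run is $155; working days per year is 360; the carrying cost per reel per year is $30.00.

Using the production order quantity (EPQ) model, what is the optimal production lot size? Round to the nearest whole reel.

d = 44,800/360 = 124.4444 reels/day;  effective holding cost H(1 − d/p) = 30·(1 − 124.4444/456) = 21.81287
Q* = √(2DS / H_eff) = √(2·44,800·155 / 21.81287) ≈ 797.93

798 reels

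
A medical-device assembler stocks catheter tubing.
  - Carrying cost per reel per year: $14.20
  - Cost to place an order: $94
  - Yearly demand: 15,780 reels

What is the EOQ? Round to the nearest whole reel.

457 reels

Q* = √(2·D·S / H) = √(2·15,780·94 / 14.2) = √208,918.3 ≈ 457.08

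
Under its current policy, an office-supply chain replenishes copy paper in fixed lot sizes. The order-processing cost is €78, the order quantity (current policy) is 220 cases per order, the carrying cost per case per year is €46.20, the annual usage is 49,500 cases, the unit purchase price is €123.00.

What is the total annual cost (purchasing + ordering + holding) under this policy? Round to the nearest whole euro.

Ordering: D/Q × S = 49,500/220 × €78 = €17,550.00
Holding:  Q/2 × H = 220/2 × €46.2 = €5,082.00
Purchase cost = D·C = 49,500 × 123 = €6,088,500.00
Total = €17,550.00 + €5,082.00 + €6,088,500.00 = €6,111,132.00

€6,111,132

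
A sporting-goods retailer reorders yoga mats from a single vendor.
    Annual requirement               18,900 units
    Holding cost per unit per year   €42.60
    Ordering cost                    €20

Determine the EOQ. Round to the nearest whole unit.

133 units

2DS/H = 2·18,900·20/42.6 = 17,746.48
EOQ = √17,746.48 ≈ 133.22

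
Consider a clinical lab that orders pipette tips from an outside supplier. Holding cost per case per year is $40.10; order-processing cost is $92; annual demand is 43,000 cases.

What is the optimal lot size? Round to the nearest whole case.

Q* = √(2·D·S / H) = √(2·43,000·92 / 40.1) = √197,306.7 ≈ 444.19

444 cases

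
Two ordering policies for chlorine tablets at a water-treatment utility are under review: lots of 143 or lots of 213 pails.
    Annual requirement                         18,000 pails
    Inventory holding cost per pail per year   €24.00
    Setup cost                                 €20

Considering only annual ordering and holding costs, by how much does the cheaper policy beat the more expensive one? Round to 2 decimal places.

TC(Q) = (D/Q)S + (Q/2)H
TC(143) = (18,000/143)×20 + (143/2)×24 = €4,233.48
TC(213) = (18,000/213)×20 + (213/2)×24 = €4,246.14
Lots of 143 are cheaper by €12.66.

€12.66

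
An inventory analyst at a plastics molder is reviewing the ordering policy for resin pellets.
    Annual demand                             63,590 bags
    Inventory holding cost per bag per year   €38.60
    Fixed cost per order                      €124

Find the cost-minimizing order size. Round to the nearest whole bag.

639 bags

Optimal lot size Q* = (2 × 63,590 × €124 / €38.6)^½ ≈ 639.19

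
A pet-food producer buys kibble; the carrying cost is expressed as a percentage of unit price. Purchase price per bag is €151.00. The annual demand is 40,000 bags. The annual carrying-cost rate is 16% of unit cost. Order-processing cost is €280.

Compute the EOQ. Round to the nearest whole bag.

Carrying cost H = €151 × 16% = €24.1600/bag/yr
Q* = √(2·D·S / H) = √(2·40,000·280 / 24.16) = √927,152.3 ≈ 962.89

963 bags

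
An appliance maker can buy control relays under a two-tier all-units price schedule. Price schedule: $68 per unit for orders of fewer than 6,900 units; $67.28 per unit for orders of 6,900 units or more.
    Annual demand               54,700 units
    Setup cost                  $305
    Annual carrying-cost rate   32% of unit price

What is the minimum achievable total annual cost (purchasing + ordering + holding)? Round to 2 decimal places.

$3,746,545.61

H₁ = 32%×$68 = $21.7600;  H₂ = 32%×$67.28 = $21.5296
EOQ₁ = √(2×54,700×305/21.7600) = 1,238.31  (< 6,900, feasible at tier 1)
EOQ₂ = √(2×54,700×305/21.5296) = 1,244.92  (< 6,900 → use Q = 6,900 at tier-2 price)
TC(tier 1 (EOQ₁), Q≈1,238.3) = $3,746,545.61
TC(tier 2, Q≈6,900.0) = $3,756,911.02
Minimum at tier 1 (EOQ₁): $3,746,545.61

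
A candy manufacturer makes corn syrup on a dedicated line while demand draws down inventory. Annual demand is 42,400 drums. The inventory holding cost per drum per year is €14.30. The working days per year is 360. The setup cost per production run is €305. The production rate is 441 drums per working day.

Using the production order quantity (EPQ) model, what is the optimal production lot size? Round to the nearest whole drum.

1,571 drums

d = 42,400/360 = 117.7778 drums/day;  effective holding cost H(1 − d/p) = 14.3·(1 − 117.7778/441) = 10.48090
Q* = √(2DS / H_eff) = √(2·42,400·305 / 10.48090) ≈ 1,570.90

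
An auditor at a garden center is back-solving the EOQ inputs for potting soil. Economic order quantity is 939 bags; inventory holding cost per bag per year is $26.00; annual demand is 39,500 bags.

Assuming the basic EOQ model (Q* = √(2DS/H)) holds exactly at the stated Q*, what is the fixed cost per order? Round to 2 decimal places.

$290.19

EOQ relation: Q² = 2DS/H, so rearrange for the unknown.
S = Q²H / (2D) = 939² × 26 / (2 × 39,500) = 290.1867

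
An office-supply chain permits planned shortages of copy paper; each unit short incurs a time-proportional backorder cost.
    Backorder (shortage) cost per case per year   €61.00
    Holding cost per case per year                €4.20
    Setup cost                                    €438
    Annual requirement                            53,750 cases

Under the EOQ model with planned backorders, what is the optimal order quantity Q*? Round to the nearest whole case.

Basic EOQ = √(2·53,750·438/4.2) = 3,348.240
Backorder adjustment √((H+b)/b) = √((4.2+61)/61) = 1.0339
Q* = 3,348.240 × 1.0339 ≈ 3,461.59

3,462 cases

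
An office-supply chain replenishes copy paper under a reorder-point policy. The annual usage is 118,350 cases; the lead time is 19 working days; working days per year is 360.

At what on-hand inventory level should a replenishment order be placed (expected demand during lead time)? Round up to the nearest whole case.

6,247 cases

Daily demand d = 118,350 / 360 = 328.750 cases/day
Demand during lead time = 328.750 × 19 = 6,246.25
Reorder point = 6,246.25 → round up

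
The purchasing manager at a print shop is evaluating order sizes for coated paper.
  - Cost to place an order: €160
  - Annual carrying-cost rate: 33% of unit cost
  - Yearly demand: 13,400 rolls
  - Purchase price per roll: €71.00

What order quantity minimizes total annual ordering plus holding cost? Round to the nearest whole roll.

Carrying cost H = €71 × 33% = €23.4300/roll/yr
2DS/H = 2·13,400·160/23.43 = 183,013.23
EOQ = √183,013.23 ≈ 427.80

428 rolls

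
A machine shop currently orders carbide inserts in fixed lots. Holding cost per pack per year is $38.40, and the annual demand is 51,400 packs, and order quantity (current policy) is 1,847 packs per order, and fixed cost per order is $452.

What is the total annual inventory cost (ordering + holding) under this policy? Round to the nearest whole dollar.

$48,041

Annual ordering cost = (D/Q)·S = (51,400/1,847) × 452 = $12,578.67
Annual holding cost  = (Q/2)·H = (1,847/2) × 38.4 = $35,462.40
Total = $12,578.67 + $35,462.40 = $48,041.07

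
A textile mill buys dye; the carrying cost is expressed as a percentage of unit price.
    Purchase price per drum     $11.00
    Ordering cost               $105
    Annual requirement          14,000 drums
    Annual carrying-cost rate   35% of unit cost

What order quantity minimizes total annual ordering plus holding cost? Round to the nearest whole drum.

H = i·C = 0.35 × $11 = $3.8500 per drum-year
EOQ = √(2DS/H) = √(2 × 14,000 × 105 / 3.85)
    = √(763,636.36) ≈ 873.86

874 drums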